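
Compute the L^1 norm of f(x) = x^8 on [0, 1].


Step 1: ||f||_1 = (integral_0^1 |x^8|^1 dx)^(1/1)
     = (integral_0^1 x^8 dx)^(1/1)
Step 2: integral_0^1 x^8 dx = [x^9/(9)] from 0 to 1 = 1^9/9
     = 1/9 = 0.111111
Step 3: ||f||_1 = (0.111111)^(1/1) = 0.111111


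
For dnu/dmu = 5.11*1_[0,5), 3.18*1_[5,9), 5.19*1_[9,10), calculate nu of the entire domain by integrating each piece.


Integrate each piece of the Radon-Nikodym derivative:
Step 1: integral_0^5 5.11 dx = 5.11*(5-0) = 5.11*5 = 25.55
Step 2: integral_5^9 3.18 dx = 3.18*(9-5) = 3.18*4 = 12.72
Step 3: integral_9^10 5.19 dx = 5.19*(10-9) = 5.19*1 = 5.19
Total: 25.55 + 12.72 + 5.19 = 43.46


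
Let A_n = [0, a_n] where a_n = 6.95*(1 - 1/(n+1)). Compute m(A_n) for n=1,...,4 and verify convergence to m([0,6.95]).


By continuity of measure from below: if A_n increases to A, then m(A_n) -> m(A).
Here A = [0, 6.95], so m(A) = 6.95
Step 1: a_1 = 6.95*(1 - 1/2) = 3.475, m(A_1) = 3.475
Step 2: a_2 = 6.95*(1 - 1/3) = 4.6333, m(A_2) = 4.6333
Step 3: a_3 = 6.95*(1 - 1/4) = 5.2125, m(A_3) = 5.2125
Step 4: a_4 = 6.95*(1 - 1/5) = 5.56, m(A_4) = 5.56
Limit: m(A_n) -> m([0,6.95]) = 6.95


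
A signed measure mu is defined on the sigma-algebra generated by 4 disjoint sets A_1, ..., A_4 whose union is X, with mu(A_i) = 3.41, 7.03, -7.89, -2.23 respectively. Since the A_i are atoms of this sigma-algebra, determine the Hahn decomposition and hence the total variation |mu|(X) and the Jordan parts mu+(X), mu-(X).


Step 1: Every measurable set is a union of atoms (the cells / points), so a Hahn decomposition is
  obtained by grouping atoms by sign: P = union of atoms with mu > 0, N = union of the remaining atoms.
  Atoms in P (indices): 1, 2;  atoms in N (indices): 3, 4
  Positive values: 3.41, 7.03
  Negative values: -7.89, -2.23
Step 2: mu+(X) = mu(P) = sum of positive atom values = 10.44
Step 3: mu-(X) = -mu(N) = sum of |negative atom values| = 10.12
Step 4: |mu|(X) = mu+(X) + mu-(X) = 10.44 + 10.12 = 20.56


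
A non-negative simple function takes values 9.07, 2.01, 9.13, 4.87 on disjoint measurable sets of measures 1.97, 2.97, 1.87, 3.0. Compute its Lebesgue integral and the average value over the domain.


Step 1: Integral = sum(value_i * measure_i)
= 9.07*1.97 + 2.01*2.97 + 9.13*1.87 + 4.87*3.0
= 17.8679 + 5.9697 + 17.0731 + 14.61
= 55.5207
Step 2: Total measure of domain = 1.97 + 2.97 + 1.87 + 3.0 = 9.81
Step 3: Average value = 55.5207 / 9.81 = 5.659602


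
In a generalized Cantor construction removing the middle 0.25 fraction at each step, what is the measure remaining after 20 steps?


Step 1: At each step, fraction remaining = 1 - 0.25 = 0.75
Step 2: After 20 steps, measure = (0.75)^20
Result = 0.003171


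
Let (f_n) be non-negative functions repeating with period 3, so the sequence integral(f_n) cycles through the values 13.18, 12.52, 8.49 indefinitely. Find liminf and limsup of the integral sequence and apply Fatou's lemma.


The sequence (integral(f_n)) is periodic with period 3, repeating the values 13.18, 12.52, 8.49 indefinitely.
Step 1: For a periodic sequence, every tail (a_m, a_(m+1), ...) contains all 3 period values infinitely often.
Step 2: Hence inf of every tail = min of the period values = min(13.18, 12.52, 8.49) = 8.49.
        liminf_n integral(f_n) = sup over m of (inf of tail from m) = 8.49.
Step 3: Similarly sup of every tail = max of the period values = 13.18.
        limsup_n integral(f_n) = 13.18.
Step 4: Fatou's lemma: integral(liminf_n f_n) <= liminf_n integral(f_n) = 8.49.
        So the integral of the pointwise liminf is at most 8.49.


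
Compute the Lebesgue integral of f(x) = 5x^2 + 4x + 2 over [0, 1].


The Lebesgue integral of a Riemann-integrable function agrees with the Riemann integral.
Antiderivative F(x) = (5/3)x^3 + (4/2)x^2 + 2x
F(1) = (5/3)*1^3 + (4/2)*1^2 + 2*1
     = (5/3)*1 + (4/2)*1 + 2*1
     = 1.666667 + 2 + 2
     = 5.666667
F(0) = 0.0
Integral = F(1) - F(0) = 5.666667 - 0.0 = 5.666667


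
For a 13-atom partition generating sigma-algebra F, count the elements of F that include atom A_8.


Each element of F is a union of some subset S of the 13 atoms.
The element contains A_8 iff A_8 is in S.
So we count subsets S of {A_1,...,A_13} with A_8 in S: choose freely among the other 12 atoms.
Count = 2^(13-1) = 2^12 = 4096.


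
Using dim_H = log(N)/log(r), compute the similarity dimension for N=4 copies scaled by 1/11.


For a self-similar set with N copies scaled by 1/r:
dim_H = log(N)/log(r) = log(4)/log(11)
= 1.386294/2.397895
= 0.57813


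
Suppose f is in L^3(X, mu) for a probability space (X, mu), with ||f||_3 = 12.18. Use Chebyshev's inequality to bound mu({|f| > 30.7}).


Chebyshev/Markov inequality: mu(|f| > eps) <= (||f||_p / eps)^p
Step 1: ||f||_3 / eps = 12.18 / 30.7 = 0.396743
Step 2: Raise to power p = 3:
  (0.396743)^3 = 0.062449
Step 3: Therefore mu(|f| > 30.7) <= 0.062449


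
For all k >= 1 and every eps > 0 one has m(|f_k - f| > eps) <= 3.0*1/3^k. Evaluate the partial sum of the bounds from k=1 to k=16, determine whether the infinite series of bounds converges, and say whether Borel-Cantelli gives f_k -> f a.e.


Step 1: List the terms 3.0*1/3^k for k = 1 to 16:
  k=1: 1
  k=2: 0.333333
  k=3: 0.111111
  k=4: 0.037037
  k=5: 0.012346
  k=6: 0.004115
  k=7: 0.001372
  k=8: 4.572474e-04
  k=9: 1.524158e-04
  k=10: 5.080526e-05
  k=11: 1.693509e-05
  k=12: 5.645029e-06
  k=13: 1.881676e-06
  k=14: 6.272255e-07
  k=15: 2.090752e-07
  k=16: 6.969172e-08
Step 2: Partial sum = 1 + 0.333333 + 0.111111 + 0.037037 + 0.012346 + 0.004115 + 0.001372 + 4.572474e-04 + 1.524158e-04 + 5.080526e-05 + 1.693509e-05 + 5.645029e-06 + 1.881676e-06 + 6.272255e-07 + 2.090752e-07 + 6.969172e-08
     = 1.5
Step 3: The full series sum_(k>=1) 3.0*1/3^k converges (geometric series with ratio 1/3 < 1; a constant multiple of a convergent series converges).
Step 4: Fix eps > 0. Since sum_k m(|f_k - f| > eps) < infinity, the Borel-Cantelli lemma gives
        m(limsup_k {|f_k - f| > eps}) = 0, i.e. for a.e. x, |f_k(x) - f(x)| <= eps for all large k.
        Applying this with eps = 1/j for j = 1, 2, ... and intersecting the countably many full-measure sets,
        for a.e. x we get limsup_k |f_k(x) - f(x)| <= 1/j for every j, hence f_k -> f almost everywhere.
Conclusion: series converges; Borel-Cantelli yields f_k -> f a.e.


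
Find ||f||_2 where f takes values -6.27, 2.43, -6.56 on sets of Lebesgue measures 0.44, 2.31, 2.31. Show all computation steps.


Step 1: Compute |f_i|^2 for each value:
  |-6.27|^2 = 39.3129
  |2.43|^2 = 5.9049
  |-6.56|^2 = 43.0336
Step 2: Multiply by measures and sum:
  39.3129 * 0.44 = 17.297676
  5.9049 * 2.31 = 13.640319
  43.0336 * 2.31 = 99.407616
Sum = 17.297676 + 13.640319 + 99.407616 = 130.345611
Step 3: Take the p-th root:
||f||_2 = (130.345611)^(1/2) = 11.4169


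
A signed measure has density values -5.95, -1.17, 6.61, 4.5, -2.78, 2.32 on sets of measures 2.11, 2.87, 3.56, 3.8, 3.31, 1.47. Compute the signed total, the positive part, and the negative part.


Step 1: Compute signed measure on each set:
  Set 1: -5.95 * 2.11 = -12.5545
  Set 2: -1.17 * 2.87 = -3.3579
  Set 3: 6.61 * 3.56 = 23.5316
  Set 4: 4.5 * 3.8 = 17.1
  Set 5: -2.78 * 3.31 = -9.2018
  Set 6: 2.32 * 1.47 = 3.4104
Step 2: Total signed measure = (-12.5545) + (-3.3579) + (23.5316) + (17.1) + (-9.2018) + (3.4104)
     = 18.9278
Step 3: Positive part mu+(X) = sum of positive contributions = 44.042
Step 4: Negative part mu-(X) = |sum of negative contributions| = 25.1142


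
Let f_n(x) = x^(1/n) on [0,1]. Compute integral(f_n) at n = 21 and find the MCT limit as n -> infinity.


At n = 21: f_21(x) = x^(1/21).
Step 1: integral(x^(1/21), 0, 1) = [x^(1/21+1) / (1/21+1)] from 0 to 1
     = 1 / (1/21 + 1) = 1 / ((21+1)/21) = 21/(21+1)
     = 21/22 = 0.954545
Step 2: As n -> infinity, f_n(x) = x^(1/n) -> 1 for x in (0,1], and f_n is increasing in n.
By MCT, lim_n integral(f_n) = integral(lim_n f_n) = integral(1, 0, 1) = 1.
Step 3: Verify convergence: 21/22 = 0.954545 -> 1


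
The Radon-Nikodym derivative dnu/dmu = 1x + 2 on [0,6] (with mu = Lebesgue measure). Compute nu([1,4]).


nu(A) = integral_A (dnu/dmu) dmu = integral_1^4 (1x + 2) dx
Step 1: Antiderivative F(x) = (1/2)x^2 + 2x
Step 2: F(4) = (1/2)*4^2 + 2*4 = 8 + 8 = 16
Step 3: F(1) = (1/2)*1^2 + 2*1 = 0.5 + 2 = 2.5
Step 4: nu([1,4]) = F(4) - F(1) = 16 - 2.5 = 13.5


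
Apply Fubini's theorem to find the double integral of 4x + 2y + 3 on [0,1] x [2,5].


By Fubini, integrate in x first, then y.
Step 1: Fix y, integrate over x in [0,1]:
  integral(4x + 2y + 3, x=0..1)
  = 4*(1^2 - 0^2)/2 + (2y + 3)*(1 - 0)
  = 2 + (2y + 3)*1
  = 2 + 2y + 3
  = 5 + 2y
Step 2: Integrate over y in [2,5]:
  integral(5 + 2y, y=2..5)
  = 5*3 + 2*(5^2 - 2^2)/2
  = 15 + 21
  = 36


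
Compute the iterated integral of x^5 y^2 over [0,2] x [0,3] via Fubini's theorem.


By Fubini's theorem, the double integral factors as a product of single integrals:
Step 1: integral_0^2 x^5 dx = [x^6/6] from 0 to 2
     = 2^6/6 = 10.666667
Step 2: integral_0^3 y^2 dy = [y^3/3] from 0 to 3
     = 3^3/3 = 9
Step 3: Double integral = 10.666667 * 9 = 96


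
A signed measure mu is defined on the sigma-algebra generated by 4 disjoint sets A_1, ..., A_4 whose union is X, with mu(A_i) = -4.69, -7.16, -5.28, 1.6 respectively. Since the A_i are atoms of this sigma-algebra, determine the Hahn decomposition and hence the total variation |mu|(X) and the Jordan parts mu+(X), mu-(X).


Step 1: Every measurable set is a union of atoms (the cells / points), so a Hahn decomposition is
  obtained by grouping atoms by sign: P = union of atoms with mu > 0, N = union of the remaining atoms.
  Atoms in P (indices): 4;  atoms in N (indices): 1, 2, 3
  Positive values: 1.6
  Negative values: -4.69, -7.16, -5.28
Step 2: mu+(X) = mu(P) = sum of positive atom values = 1.6
Step 3: mu-(X) = -mu(N) = sum of |negative atom values| = 17.13
Step 4: |mu|(X) = mu+(X) + mu-(X) = 1.6 + 17.13 = 18.73


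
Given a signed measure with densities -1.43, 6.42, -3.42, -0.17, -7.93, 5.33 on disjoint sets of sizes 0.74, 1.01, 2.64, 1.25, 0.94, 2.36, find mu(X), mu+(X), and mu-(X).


Step 1: Compute signed measure on each set:
  Set 1: -1.43 * 0.74 = -1.0582
  Set 2: 6.42 * 1.01 = 6.4842
  Set 3: -3.42 * 2.64 = -9.0288
  Set 4: -0.17 * 1.25 = -0.2125
  Set 5: -7.93 * 0.94 = -7.4542
  Set 6: 5.33 * 2.36 = 12.5788
Step 2: Total signed measure = (-1.0582) + (6.4842) + (-9.0288) + (-0.2125) + (-7.4542) + (12.5788)
     = 1.3093
Step 3: Positive part mu+(X) = sum of positive contributions = 19.063
Step 4: Negative part mu-(X) = |sum of negative contributions| = 17.7537


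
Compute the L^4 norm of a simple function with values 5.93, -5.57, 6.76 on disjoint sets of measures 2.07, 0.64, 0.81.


Step 1: Compute |f_i|^4 for each value:
  |5.93|^4 = 1236.570192
  |-5.57|^4 = 962.54442
  |6.76|^4 = 2088.270646
Step 2: Multiply by measures and sum:
  1236.570192 * 2.07 = 2559.700297
  962.54442 * 0.64 = 616.028429
  2088.270646 * 0.81 = 1691.499223
Sum = 2559.700297 + 616.028429 + 1691.499223 = 4867.227949
Step 3: Take the p-th root:
||f||_4 = (4867.227949)^(1/4) = 8.352576


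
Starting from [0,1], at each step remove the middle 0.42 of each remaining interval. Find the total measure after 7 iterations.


Step 1: At each step, fraction remaining = 1 - 0.42 = 0.58
Step 2: After 7 steps, measure = (0.58)^7
Result = 0.02208


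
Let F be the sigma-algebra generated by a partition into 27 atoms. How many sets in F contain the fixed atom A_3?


Each element of F is a union of some subset S of the 27 atoms.
The element contains A_3 iff A_3 is in S.
So we count subsets S of {A_1,...,A_27} with A_3 in S: choose freely among the other 26 atoms.
Count = 2^(27-1) = 2^26 = 67108864.


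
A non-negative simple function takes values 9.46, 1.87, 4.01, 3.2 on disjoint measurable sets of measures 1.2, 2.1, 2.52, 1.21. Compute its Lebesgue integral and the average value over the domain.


Step 1: Integral = sum(value_i * measure_i)
= 9.46*1.2 + 1.87*2.1 + 4.01*2.52 + 3.2*1.21
= 11.352 + 3.927 + 10.1052 + 3.872
= 29.2562
Step 2: Total measure of domain = 1.2 + 2.1 + 2.52 + 1.21 = 7.03
Step 3: Average value = 29.2562 / 7.03 = 4.161622


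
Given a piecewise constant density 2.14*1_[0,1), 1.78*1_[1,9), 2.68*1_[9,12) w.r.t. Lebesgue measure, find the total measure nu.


Integrate each piece of the Radon-Nikodym derivative:
Step 1: integral_0^1 2.14 dx = 2.14*(1-0) = 2.14*1 = 2.14
Step 2: integral_1^9 1.78 dx = 1.78*(9-1) = 1.78*8 = 14.24
Step 3: integral_9^12 2.68 dx = 2.68*(12-9) = 2.68*3 = 8.04
Total: 2.14 + 14.24 + 8.04 = 24.42


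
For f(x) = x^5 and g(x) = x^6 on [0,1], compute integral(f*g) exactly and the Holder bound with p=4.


Step 1: Exact integral of f*g = integral(x^11, 0, 1) = 1/12
     = 0.083333
Step 2: Holder bound with p=4, q=1.333333:
  ||f||_p = (integral x^20 dx)^(1/4) = (1/21)^(1/4) = 0.467138
  ||g||_q = (integral x^8 dx)^(1/1.333333) = (1/9)^(1/1.333333) = 0.19245
Step 3: Holder bound = ||f||_p * ||g||_q = 0.467138 * 0.19245 = 0.089901
Verification: 0.083333 <= 0.089901 (Holder holds)


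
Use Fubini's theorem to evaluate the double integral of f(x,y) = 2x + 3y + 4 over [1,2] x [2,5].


By Fubini, integrate in x first, then y.
Step 1: Fix y, integrate over x in [1,2]:
  integral(2x + 3y + 4, x=1..2)
  = 2*(2^2 - 1^2)/2 + (3y + 4)*(2 - 1)
  = 3 + (3y + 4)*1
  = 3 + 3y + 4
  = 7 + 3y
Step 2: Integrate over y in [2,5]:
  integral(7 + 3y, y=2..5)
  = 7*3 + 3*(5^2 - 2^2)/2
  = 21 + 31.5
  = 52.5


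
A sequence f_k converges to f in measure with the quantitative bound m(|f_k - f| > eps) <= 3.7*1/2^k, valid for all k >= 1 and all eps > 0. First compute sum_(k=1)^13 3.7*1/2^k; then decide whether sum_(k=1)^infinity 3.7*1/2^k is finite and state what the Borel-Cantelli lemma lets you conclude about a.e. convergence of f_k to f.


Step 1: List the terms 3.7*1/2^k for k = 1 to 13:
  k=1: 1.85
  k=2: 0.925
  k=3: 0.4625
  k=4: 0.23125
  k=5: 0.115625
  k=6: 0.057813
  k=7: 0.028906
  k=8: 0.014453
  k=9: 0.007227
  k=10: 0.003613
  k=11: 0.001807
  k=12: 9.033203e-04
  k=13: 4.516602e-04
Step 2: Partial sum = 1.85 + 0.925 + 0.4625 + 0.23125 + 0.115625 + 0.057813 + 0.028906 + 0.014453 + 0.007227 + 0.003613 + 0.001807 + 9.033203e-04 + 4.516602e-04
     = 3.699548
Step 3: The full series sum_(k>=1) 3.7*1/2^k converges (geometric series with ratio 1/2 < 1; a constant multiple of a convergent series converges).
Step 4: Fix eps > 0. Since sum_k m(|f_k - f| > eps) < infinity, the Borel-Cantelli lemma gives
        m(limsup_k {|f_k - f| > eps}) = 0, i.e. for a.e. x, |f_k(x) - f(x)| <= eps for all large k.
        Applying this with eps = 1/j for j = 1, 2, ... and intersecting the countably many full-measure sets,
        for a.e. x we get limsup_k |f_k(x) - f(x)| <= 1/j for every j, hence f_k -> f almost everywhere.
Conclusion: series converges; Borel-Cantelli yields f_k -> f a.e.


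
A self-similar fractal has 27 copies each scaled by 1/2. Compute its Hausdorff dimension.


For a self-similar set with N copies scaled by 1/r:
dim_H = log(N)/log(r) = log(27)/log(2)
= 3.295837/0.693147
= 4.754888


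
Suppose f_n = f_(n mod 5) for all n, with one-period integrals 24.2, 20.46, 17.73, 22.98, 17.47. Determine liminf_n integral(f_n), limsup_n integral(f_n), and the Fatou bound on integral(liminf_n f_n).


The sequence (integral(f_n)) is periodic with period 5, repeating the values 24.2, 20.46, 17.73, 22.98, 17.47 indefinitely.
Step 1: For a periodic sequence, every tail (a_m, a_(m+1), ...) contains all 5 period values infinitely often.
Step 2: Hence inf of every tail = min of the period values = min(24.2, 20.46, 17.73, 22.98, 17.47) = 17.47.
        liminf_n integral(f_n) = sup over m of (inf of tail from m) = 17.47.
Step 3: Similarly sup of every tail = max of the period values = 24.2.
        limsup_n integral(f_n) = 24.2.
Step 4: Fatou's lemma: integral(liminf_n f_n) <= liminf_n integral(f_n) = 17.47.
        So the integral of the pointwise liminf is at most 17.47.


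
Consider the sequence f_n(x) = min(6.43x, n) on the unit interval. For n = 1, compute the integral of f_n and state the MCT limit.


f(x) = 6.43x on [0,1]; f_n(x) = min(6.43x, n). At n = 1:
Step 1: f(x) reaches 1 at x = 1/6.43 = 0.155521
Step 2: integral(f_1) = integral(6.43x, 0, 0.155521) + integral(1, 0.155521, 1)
       = 6.43*0.155521^2/2 + 1*(1 - 0.155521)
       = 0.07776 + 0.844479
       = 0.92224
Step 3: As n -> infinity, f_n increases to f, so by MCT integral(f_n) -> integral(f) = 6.43/2 = 3.215.
Convergence: integral(f_1) = 0.92224 -> 3.215 as n -> infinity


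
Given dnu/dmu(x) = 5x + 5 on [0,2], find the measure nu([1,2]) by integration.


nu(A) = integral_A (dnu/dmu) dmu = integral_1^2 (5x + 5) dx
Step 1: Antiderivative F(x) = (5/2)x^2 + 5x
Step 2: F(2) = (5/2)*2^2 + 5*2 = 10 + 10 = 20
Step 3: F(1) = (5/2)*1^2 + 5*1 = 2.5 + 5 = 7.5
Step 4: nu([1,2]) = F(2) - F(1) = 20 - 7.5 = 12.5


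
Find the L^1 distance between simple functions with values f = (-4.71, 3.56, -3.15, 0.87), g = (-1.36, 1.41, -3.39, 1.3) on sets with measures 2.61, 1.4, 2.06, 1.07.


Step 1: Compute differences f_i - g_i:
  -4.71 - -1.36 = -3.35
  3.56 - 1.41 = 2.15
  -3.15 - -3.39 = 0.24
  0.87 - 1.3 = -0.43
Step 2: Compute |diff|^1 * measure for each set:
  |-3.35|^1 * 2.61 = 3.35 * 2.61 = 8.7435
  |2.15|^1 * 1.4 = 2.15 * 1.4 = 3.01
  |0.24|^1 * 2.06 = 0.24 * 2.06 = 0.4944
  |-0.43|^1 * 1.07 = 0.43 * 1.07 = 0.4601
Step 3: Sum = 12.708
Step 4: ||f-g||_1 = (12.708)^(1/1) = 12.708


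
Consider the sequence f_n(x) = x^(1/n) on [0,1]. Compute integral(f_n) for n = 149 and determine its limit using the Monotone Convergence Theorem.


At n = 149: f_149(x) = x^(1/149).
Step 1: integral(x^(1/149), 0, 1) = [x^(1/149+1) / (1/149+1)] from 0 to 1
     = 1 / (1/149 + 1) = 1 / ((149+1)/149) = 149/(149+1)
     = 149/150 = 0.993333
Step 2: As n -> infinity, f_n(x) = x^(1/n) -> 1 for x in (0,1], and f_n is increasing in n.
By MCT, lim_n integral(f_n) = integral(lim_n f_n) = integral(1, 0, 1) = 1.
Step 3: Verify convergence: 149/150 = 0.993333 -> 1


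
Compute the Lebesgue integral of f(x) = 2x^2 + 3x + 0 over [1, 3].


The Lebesgue integral of a Riemann-integrable function agrees with the Riemann integral.
Antiderivative F(x) = (2/3)x^3 + (3/2)x^2 + 0x
F(3) = (2/3)*3^3 + (3/2)*3^2 + 0*3
     = (2/3)*27 + (3/2)*9 + 0*3
     = 18 + 13.5 + 0
     = 31.5
F(1) = 2.166667
Integral = F(3) - F(1) = 31.5 - 2.166667 = 29.333333


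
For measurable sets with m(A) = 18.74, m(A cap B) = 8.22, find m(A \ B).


m(A \ B) = m(A) - m(A n B)
= 18.74 - 8.22
= 10.52


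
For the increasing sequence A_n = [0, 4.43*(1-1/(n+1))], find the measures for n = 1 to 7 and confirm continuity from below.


By continuity of measure from below: if A_n increases to A, then m(A_n) -> m(A).
Here A = [0, 4.43], so m(A) = 4.43
Step 1: a_1 = 4.43*(1 - 1/2) = 2.215, m(A_1) = 2.215
Step 2: a_2 = 4.43*(1 - 1/3) = 2.9533, m(A_2) = 2.9533
Step 3: a_3 = 4.43*(1 - 1/4) = 3.3225, m(A_3) = 3.3225
Step 4: a_4 = 4.43*(1 - 1/5) = 3.544, m(A_4) = 3.544
Step 5: a_5 = 4.43*(1 - 1/6) = 3.6917, m(A_5) = 3.6917
Step 6: a_6 = 4.43*(1 - 1/7) = 3.7971, m(A_6) = 3.7971
Step 7: a_7 = 4.43*(1 - 1/8) = 3.8762, m(A_7) = 3.8762
Limit: m(A_n) -> m([0,4.43]) = 4.43


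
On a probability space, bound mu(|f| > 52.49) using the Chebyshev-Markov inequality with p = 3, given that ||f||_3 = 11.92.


Chebyshev/Markov inequality: mu(|f| > eps) <= (||f||_p / eps)^p
Step 1: ||f||_3 / eps = 11.92 / 52.49 = 0.227091
Step 2: Raise to power p = 3:
  (0.227091)^3 = 0.011711
Step 3: Therefore mu(|f| > 52.49) <= 0.011711


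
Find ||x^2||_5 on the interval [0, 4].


Step 1: ||f||_5 = (integral_0^4 |x^2|^5 dx)^(1/5)
     = (integral_0^4 x^10 dx)^(1/5)
Step 2: integral_0^4 x^10 dx = [x^11/(11)] from 0 to 4 = 4^11/11
     = 4194304/11 = 381300.363636
Step 3: ||f||_5 = (381300.363636)^(1/5) = 13.069334


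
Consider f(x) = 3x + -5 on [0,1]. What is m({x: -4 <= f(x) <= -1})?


f^(-1)([-4, -1]) = {x : -4 <= 3x + -5 <= -1}
Solving: (-4 - -5)/3 <= x <= (-1 - -5)/3
= [0.333333, 1.333333]
Intersecting with [0,1]: [0.333333, 1]
Measure = 1 - 0.333333 = 0.666667


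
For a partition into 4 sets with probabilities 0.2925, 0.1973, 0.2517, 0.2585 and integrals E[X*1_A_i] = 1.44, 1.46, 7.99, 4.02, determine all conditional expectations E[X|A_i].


For each cell A_i: E[X|A_i] = E[X*1_A_i] / P(A_i)
Step 1: E[X|A_1] = 1.44 / 0.2925 = 4.923077
Step 2: E[X|A_2] = 1.46 / 0.1973 = 7.399899
Step 3: E[X|A_3] = 7.99 / 0.2517 = 31.74414
Step 4: E[X|A_4] = 4.02 / 0.2585 = 15.551257
Verification: E[X] = sum E[X*1_A_i] = 1.44 + 1.46 + 7.99 + 4.02 = 14.91


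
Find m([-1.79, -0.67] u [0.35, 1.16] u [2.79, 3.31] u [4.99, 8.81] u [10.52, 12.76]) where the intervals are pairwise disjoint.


For pairwise disjoint intervals, m(union) = sum of lengths.
= (-0.67 - -1.79) + (1.16 - 0.35) + (3.31 - 2.79) + (8.81 - 4.99) + (12.76 - 10.52)
= 1.12 + 0.81 + 0.52 + 3.82 + 2.24
= 8.51


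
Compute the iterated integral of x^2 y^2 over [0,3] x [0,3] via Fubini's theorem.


By Fubini's theorem, the double integral factors as a product of single integrals:
Step 1: integral_0^3 x^2 dx = [x^3/3] from 0 to 3
     = 3^3/3 = 9
Step 2: integral_0^3 y^2 dy = [y^3/3] from 0 to 3
     = 3^3/3 = 9
Step 3: Double integral = 9 * 9 = 81


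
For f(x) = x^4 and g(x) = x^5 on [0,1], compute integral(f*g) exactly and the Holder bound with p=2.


Step 1: Exact integral of f*g = integral(x^9, 0, 1) = 1/10
     = 0.1
Step 2: Holder bound with p=2, q=2:
  ||f||_p = (integral x^8 dx)^(1/2) = (1/9)^(1/2) = 0.333333
  ||g||_q = (integral x^10 dx)^(1/2) = (1/11)^(1/2) = 0.301511
Step 3: Holder bound = ||f||_p * ||g||_q = 0.333333 * 0.301511 = 0.100504
Verification: 0.1 <= 0.100504 (Holder holds)


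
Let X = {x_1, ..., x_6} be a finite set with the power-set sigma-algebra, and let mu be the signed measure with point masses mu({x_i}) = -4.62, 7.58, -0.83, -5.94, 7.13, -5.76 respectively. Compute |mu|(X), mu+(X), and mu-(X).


Step 1: Every measurable set is a union of atoms (the cells / points), so a Hahn decomposition is
  obtained by grouping atoms by sign: P = union of atoms with mu > 0, N = union of the remaining atoms.
  Atoms in P (indices): 2, 5;  atoms in N (indices): 1, 3, 4, 6
  Positive values: 7.58, 7.13
  Negative values: -4.62, -0.83, -5.94, -5.76
Step 2: mu+(X) = mu(P) = sum of positive atom values = 14.71
Step 3: mu-(X) = -mu(N) = sum of |negative atom values| = 17.15
Step 4: |mu|(X) = mu+(X) + mu-(X) = 14.71 + 17.15 = 31.86


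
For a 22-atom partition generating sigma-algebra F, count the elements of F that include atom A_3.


Each element of F is a union of some subset S of the 22 atoms.
The element contains A_3 iff A_3 is in S.
So we count subsets S of {A_1,...,A_22} with A_3 in S: choose freely among the other 21 atoms.
Count = 2^(22-1) = 2^21 = 2097152.


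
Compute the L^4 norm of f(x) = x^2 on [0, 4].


Step 1: ||f||_4 = (integral_0^4 |x^2|^4 dx)^(1/4)
     = (integral_0^4 x^8 dx)^(1/4)
Step 2: integral_0^4 x^8 dx = [x^9/(9)] from 0 to 4 = 4^9/9
     = 262144/9 = 29127.111111
Step 3: ||f||_4 = (29127.111111)^(1/4) = 13.063945


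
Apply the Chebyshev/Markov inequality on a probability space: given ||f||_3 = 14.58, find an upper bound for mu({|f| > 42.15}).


Chebyshev/Markov inequality: mu(|f| > eps) <= (||f||_p / eps)^p
Step 1: ||f||_3 / eps = 14.58 / 42.15 = 0.345907
Step 2: Raise to power p = 3:
  (0.345907)^3 = 0.041389
Step 3: Therefore mu(|f| > 42.15) <= 0.041389


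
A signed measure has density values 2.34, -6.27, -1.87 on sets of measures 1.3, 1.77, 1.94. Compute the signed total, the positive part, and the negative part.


Step 1: Compute signed measure on each set:
  Set 1: 2.34 * 1.3 = 3.042
  Set 2: -6.27 * 1.77 = -11.0979
  Set 3: -1.87 * 1.94 = -3.6278
Step 2: Total signed measure = (3.042) + (-11.0979) + (-3.6278)
     = -11.6837
Step 3: Positive part mu+(X) = sum of positive contributions = 3.042
Step 4: Negative part mu-(X) = |sum of negative contributions| = 14.7257


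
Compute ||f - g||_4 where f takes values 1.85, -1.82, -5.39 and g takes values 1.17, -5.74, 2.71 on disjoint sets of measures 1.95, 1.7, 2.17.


Step 1: Compute differences f_i - g_i:
  1.85 - 1.17 = 0.68
  -1.82 - -5.74 = 3.92
  -5.39 - 2.71 = -8.1
Step 2: Compute |diff|^4 * measure for each set:
  |0.68|^4 * 1.95 = 0.213814 * 1.95 = 0.416937
  |3.92|^4 * 1.7 = 236.126249 * 1.7 = 401.414623
  |-8.1|^4 * 2.17 = 4304.6721 * 2.17 = 9341.138457
Step 3: Sum = 9742.970017
Step 4: ||f-g||_4 = (9742.970017)^(1/4) = 9.935114


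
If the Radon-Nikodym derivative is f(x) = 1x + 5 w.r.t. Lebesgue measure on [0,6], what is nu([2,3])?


nu(A) = integral_A (dnu/dmu) dmu = integral_2^3 (1x + 5) dx
Step 1: Antiderivative F(x) = (1/2)x^2 + 5x
Step 2: F(3) = (1/2)*3^2 + 5*3 = 4.5 + 15 = 19.5
Step 3: F(2) = (1/2)*2^2 + 5*2 = 2 + 10 = 12
Step 4: nu([2,3]) = F(3) - F(2) = 19.5 - 12 = 7.5


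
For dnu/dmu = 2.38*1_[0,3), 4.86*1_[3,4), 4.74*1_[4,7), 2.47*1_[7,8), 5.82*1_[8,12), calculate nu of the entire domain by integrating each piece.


Integrate each piece of the Radon-Nikodym derivative:
Step 1: integral_0^3 2.38 dx = 2.38*(3-0) = 2.38*3 = 7.14
Step 2: integral_3^4 4.86 dx = 4.86*(4-3) = 4.86*1 = 4.86
Step 3: integral_4^7 4.74 dx = 4.74*(7-4) = 4.74*3 = 14.22
Step 4: integral_7^8 2.47 dx = 2.47*(8-7) = 2.47*1 = 2.47
Step 5: integral_8^12 5.82 dx = 5.82*(12-8) = 5.82*4 = 23.28
Total: 7.14 + 4.86 + 14.22 + 2.47 + 23.28 = 51.97


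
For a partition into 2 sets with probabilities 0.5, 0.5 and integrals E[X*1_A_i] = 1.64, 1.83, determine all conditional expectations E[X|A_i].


For each cell A_i: E[X|A_i] = E[X*1_A_i] / P(A_i)
Step 1: E[X|A_1] = 1.64 / 0.5 = 3.28
Step 2: E[X|A_2] = 1.83 / 0.5 = 3.66
Verification: E[X] = sum E[X*1_A_i] = 1.64 + 1.83 = 3.47


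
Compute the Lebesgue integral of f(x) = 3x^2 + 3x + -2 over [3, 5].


The Lebesgue integral of a Riemann-integrable function agrees with the Riemann integral.
Antiderivative F(x) = (3/3)x^3 + (3/2)x^2 + -2x
F(5) = (3/3)*5^3 + (3/2)*5^2 + -2*5
     = (3/3)*125 + (3/2)*25 + -2*5
     = 125 + 37.5 + -10
     = 152.5
F(3) = 34.5
Integral = F(5) - F(3) = 152.5 - 34.5 = 118


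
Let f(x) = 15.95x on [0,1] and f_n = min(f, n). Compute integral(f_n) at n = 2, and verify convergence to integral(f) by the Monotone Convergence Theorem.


f(x) = 15.95x on [0,1]; f_n(x) = min(15.95x, n). At n = 2:
Step 1: f(x) reaches 2 at x = 2/15.95 = 0.125392
Step 2: integral(f_2) = integral(15.95x, 0, 0.125392) + integral(2, 0.125392, 1)
       = 15.95*0.125392^2/2 + 2*(1 - 0.125392)
       = 0.125392 + 1.749216
       = 1.874608
Step 3: As n -> infinity, f_n increases to f, so by MCT integral(f_n) -> integral(f) = 15.95/2 = 7.975.
Convergence: integral(f_2) = 1.874608 -> 7.975 as n -> infinity


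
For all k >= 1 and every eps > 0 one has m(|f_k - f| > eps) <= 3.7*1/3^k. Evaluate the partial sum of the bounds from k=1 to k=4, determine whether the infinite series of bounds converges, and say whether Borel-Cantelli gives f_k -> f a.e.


Step 1: List the terms 3.7*1/3^k for k = 1 to 4:
  k=1: 1.233333
  k=2: 0.411111
  k=3: 0.137037
  k=4: 0.045679
Step 2: Partial sum = 1.233333 + 0.411111 + 0.137037 + 0.045679
     = 1.82716
Step 3: The full series sum_(k>=1) 3.7*1/3^k converges (geometric series with ratio 1/3 < 1; a constant multiple of a convergent series converges).
Step 4: Fix eps > 0. Since sum_k m(|f_k - f| > eps) < infinity, the Borel-Cantelli lemma gives
        m(limsup_k {|f_k - f| > eps}) = 0, i.e. for a.e. x, |f_k(x) - f(x)| <= eps for all large k.
        Applying this with eps = 1/j for j = 1, 2, ... and intersecting the countably many full-measure sets,
        for a.e. x we get limsup_k |f_k(x) - f(x)| <= 1/j for every j, hence f_k -> f almost everywhere.
Conclusion: series converges; Borel-Cantelli yields f_k -> f a.e.


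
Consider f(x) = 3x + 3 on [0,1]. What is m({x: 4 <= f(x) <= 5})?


f^(-1)([4, 5]) = {x : 4 <= 3x + 3 <= 5}
Solving: (4 - 3)/3 <= x <= (5 - 3)/3
= [0.333333, 0.666667]
Intersecting with [0,1]: [0.333333, 0.666667]
Measure = 0.666667 - 0.333333 = 0.333333


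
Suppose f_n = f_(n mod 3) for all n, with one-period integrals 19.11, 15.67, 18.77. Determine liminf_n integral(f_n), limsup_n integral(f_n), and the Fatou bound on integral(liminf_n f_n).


The sequence (integral(f_n)) is periodic with period 3, repeating the values 19.11, 15.67, 18.77 indefinitely.
Step 1: For a periodic sequence, every tail (a_m, a_(m+1), ...) contains all 3 period values infinitely often.
Step 2: Hence inf of every tail = min of the period values = min(19.11, 15.67, 18.77) = 15.67.
        liminf_n integral(f_n) = sup over m of (inf of tail from m) = 15.67.
Step 3: Similarly sup of every tail = max of the period values = 19.11.
        limsup_n integral(f_n) = 19.11.
Step 4: Fatou's lemma: integral(liminf_n f_n) <= liminf_n integral(f_n) = 15.67.
        So the integral of the pointwise liminf is at most 15.67.


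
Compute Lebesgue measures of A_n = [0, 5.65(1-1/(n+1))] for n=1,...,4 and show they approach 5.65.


By continuity of measure from below: if A_n increases to A, then m(A_n) -> m(A).
Here A = [0, 5.65], so m(A) = 5.65
Step 1: a_1 = 5.65*(1 - 1/2) = 2.825, m(A_1) = 2.825
Step 2: a_2 = 5.65*(1 - 1/3) = 3.7667, m(A_2) = 3.7667
Step 3: a_3 = 5.65*(1 - 1/4) = 4.2375, m(A_3) = 4.2375
Step 4: a_4 = 5.65*(1 - 1/5) = 4.52, m(A_4) = 4.52
Limit: m(A_n) -> m([0,5.65]) = 5.65


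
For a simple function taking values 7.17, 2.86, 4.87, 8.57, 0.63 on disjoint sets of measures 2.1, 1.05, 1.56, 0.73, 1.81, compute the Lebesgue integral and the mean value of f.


Step 1: Integral = sum(value_i * measure_i)
= 7.17*2.1 + 2.86*1.05 + 4.87*1.56 + 8.57*0.73 + 0.63*1.81
= 15.057 + 3.003 + 7.5972 + 6.2561 + 1.1403
= 33.0536
Step 2: Total measure of domain = 2.1 + 1.05 + 1.56 + 0.73 + 1.81 = 7.25
Step 3: Average value = 33.0536 / 7.25 = 4.559117


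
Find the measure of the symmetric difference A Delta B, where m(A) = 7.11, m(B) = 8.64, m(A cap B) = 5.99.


m(A Delta B) = m(A) + m(B) - 2*m(A n B)
= 7.11 + 8.64 - 2*5.99
= 7.11 + 8.64 - 11.98
= 3.77


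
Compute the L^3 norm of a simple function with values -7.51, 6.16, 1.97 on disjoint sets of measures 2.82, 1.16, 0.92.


Step 1: Compute |f_i|^3 for each value:
  |-7.51|^3 = 423.564751
  |6.16|^3 = 233.744896
  |1.97|^3 = 7.645373
Step 2: Multiply by measures and sum:
  423.564751 * 2.82 = 1194.452598
  233.744896 * 1.16 = 271.144079
  7.645373 * 0.92 = 7.033743
Sum = 1194.452598 + 271.144079 + 7.033743 = 1472.63042
Step 3: Take the p-th root:
||f||_3 = (1472.63042)^(1/3) = 11.377092


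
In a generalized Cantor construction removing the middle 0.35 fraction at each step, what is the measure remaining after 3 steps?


Step 1: At each step, fraction remaining = 1 - 0.35 = 0.65
Step 2: After 3 steps, measure = (0.65)^3
Step 3: Computing the power step by step:
  After step 1: 0.65
  After step 2: 0.4225
  After step 3: 0.274625
Result = 0.274625


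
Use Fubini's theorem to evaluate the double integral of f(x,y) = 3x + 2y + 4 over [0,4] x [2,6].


By Fubini, integrate in x first, then y.
Step 1: Fix y, integrate over x in [0,4]:
  integral(3x + 2y + 4, x=0..4)
  = 3*(4^2 - 0^2)/2 + (2y + 4)*(4 - 0)
  = 24 + (2y + 4)*4
  = 24 + 8y + 16
  = 40 + 8y
Step 2: Integrate over y in [2,6]:
  integral(40 + 8y, y=2..6)
  = 40*4 + 8*(6^2 - 2^2)/2
  = 160 + 128
  = 288


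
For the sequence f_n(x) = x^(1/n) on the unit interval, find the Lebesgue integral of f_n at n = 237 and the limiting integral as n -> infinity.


At n = 237: f_237(x) = x^(1/237).
Step 1: integral(x^(1/237), 0, 1) = [x^(1/237+1) / (1/237+1)] from 0 to 1
     = 1 / (1/237 + 1) = 1 / ((237+1)/237) = 237/(237+1)
     = 237/238 = 0.995798
Step 2: As n -> infinity, f_n(x) = x^(1/n) -> 1 for x in (0,1], and f_n is increasing in n.
By MCT, lim_n integral(f_n) = integral(lim_n f_n) = integral(1, 0, 1) = 1.
Step 3: Verify convergence: 237/238 = 0.995798 -> 1


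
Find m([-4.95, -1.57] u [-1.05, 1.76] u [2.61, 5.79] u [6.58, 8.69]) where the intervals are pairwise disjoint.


For pairwise disjoint intervals, m(union) = sum of lengths.
= (-1.57 - -4.95) + (1.76 - -1.05) + (5.79 - 2.61) + (8.69 - 6.58)
= 3.38 + 2.81 + 3.18 + 2.11
= 11.48


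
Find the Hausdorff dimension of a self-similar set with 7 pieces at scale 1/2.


For a self-similar set with N copies scaled by 1/r:
dim_H = log(N)/log(r) = log(7)/log(2)
= 1.94591/0.693147
= 2.807355


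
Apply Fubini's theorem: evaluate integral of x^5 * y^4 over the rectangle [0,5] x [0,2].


By Fubini's theorem, the double integral factors as a product of single integrals:
Step 1: integral_0^5 x^5 dx = [x^6/6] from 0 to 5
     = 5^6/6 = 2604.166667
Step 2: integral_0^2 y^4 dy = [y^5/5] from 0 to 2
     = 2^5/5 = 6.4
Step 3: Double integral = 2604.166667 * 6.4 = 16666.666667


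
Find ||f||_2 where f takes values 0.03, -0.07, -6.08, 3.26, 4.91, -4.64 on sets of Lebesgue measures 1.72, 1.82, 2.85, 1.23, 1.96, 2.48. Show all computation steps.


Step 1: Compute |f_i|^2 for each value:
  |0.03|^2 = 9.000000e-04
  |-0.07|^2 = 0.0049
  |-6.08|^2 = 36.9664
  |3.26|^2 = 10.6276
  |4.91|^2 = 24.1081
  |-4.64|^2 = 21.5296
Step 2: Multiply by measures and sum:
  9.000000e-04 * 1.72 = 0.001548
  0.0049 * 1.82 = 0.008918
  36.9664 * 2.85 = 105.35424
  10.6276 * 1.23 = 13.071948
  24.1081 * 1.96 = 47.251876
  21.5296 * 2.48 = 53.393408
Sum = 0.001548 + 0.008918 + 105.35424 + 13.071948 + 47.251876 + 53.393408 = 219.081938
Step 3: Take the p-th root:
||f||_2 = (219.081938)^(1/2) = 14.801417


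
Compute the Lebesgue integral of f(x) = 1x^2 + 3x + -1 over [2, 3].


The Lebesgue integral of a Riemann-integrable function agrees with the Riemann integral.
Antiderivative F(x) = (1/3)x^3 + (3/2)x^2 + -1x
F(3) = (1/3)*3^3 + (3/2)*3^2 + -1*3
     = (1/3)*27 + (3/2)*9 + -1*3
     = 9 + 13.5 + -3
     = 19.5
F(2) = 6.666667
Integral = F(3) - F(2) = 19.5 - 6.666667 = 12.833333


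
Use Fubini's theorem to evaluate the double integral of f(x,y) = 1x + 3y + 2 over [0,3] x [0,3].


By Fubini, integrate in x first, then y.
Step 1: Fix y, integrate over x in [0,3]:
  integral(1x + 3y + 2, x=0..3)
  = 1*(3^2 - 0^2)/2 + (3y + 2)*(3 - 0)
  = 4.5 + (3y + 2)*3
  = 4.5 + 9y + 6
  = 10.5 + 9y
Step 2: Integrate over y in [0,3]:
  integral(10.5 + 9y, y=0..3)
  = 10.5*3 + 9*(3^2 - 0^2)/2
  = 31.5 + 40.5
  = 72


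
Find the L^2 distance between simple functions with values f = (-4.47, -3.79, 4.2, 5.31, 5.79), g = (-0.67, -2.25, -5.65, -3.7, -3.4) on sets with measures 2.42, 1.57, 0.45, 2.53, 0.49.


Step 1: Compute differences f_i - g_i:
  -4.47 - -0.67 = -3.8
  -3.79 - -2.25 = -1.54
  4.2 - -5.65 = 9.85
  5.31 - -3.7 = 9.01
  5.79 - -3.4 = 9.19
Step 2: Compute |diff|^2 * measure for each set:
  |-3.8|^2 * 2.42 = 14.44 * 2.42 = 34.9448
  |-1.54|^2 * 1.57 = 2.3716 * 1.57 = 3.723412
  |9.85|^2 * 0.45 = 97.0225 * 0.45 = 43.660125
  |9.01|^2 * 2.53 = 81.1801 * 2.53 = 205.385653
  |9.19|^2 * 0.49 = 84.4561 * 0.49 = 41.383489
Step 3: Sum = 329.097479
Step 4: ||f-g||_2 = (329.097479)^(1/2) = 18.141044


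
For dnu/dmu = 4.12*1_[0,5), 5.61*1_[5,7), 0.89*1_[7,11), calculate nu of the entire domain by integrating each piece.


Integrate each piece of the Radon-Nikodym derivative:
Step 1: integral_0^5 4.12 dx = 4.12*(5-0) = 4.12*5 = 20.6
Step 2: integral_5^7 5.61 dx = 5.61*(7-5) = 5.61*2 = 11.22
Step 3: integral_7^11 0.89 dx = 0.89*(11-7) = 0.89*4 = 3.56
Total: 20.6 + 11.22 + 3.56 = 35.38


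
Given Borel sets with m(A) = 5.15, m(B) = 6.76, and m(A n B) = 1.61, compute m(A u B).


By inclusion-exclusion: m(A u B) = m(A) + m(B) - m(A n B)
= 5.15 + 6.76 - 1.61
= 10.3


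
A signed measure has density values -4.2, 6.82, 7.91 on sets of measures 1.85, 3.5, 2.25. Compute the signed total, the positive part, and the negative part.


Step 1: Compute signed measure on each set:
  Set 1: -4.2 * 1.85 = -7.77
  Set 2: 6.82 * 3.5 = 23.87
  Set 3: 7.91 * 2.25 = 17.7975
Step 2: Total signed measure = (-7.77) + (23.87) + (17.7975)
     = 33.8975
Step 3: Positive part mu+(X) = sum of positive contributions = 41.6675
Step 4: Negative part mu-(X) = |sum of negative contributions| = 7.77


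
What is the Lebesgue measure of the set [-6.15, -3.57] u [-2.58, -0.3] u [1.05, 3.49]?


For pairwise disjoint intervals, m(union) = sum of lengths.
= (-3.57 - -6.15) + (-0.3 - -2.58) + (3.49 - 1.05)
= 2.58 + 2.28 + 2.44
= 7.3


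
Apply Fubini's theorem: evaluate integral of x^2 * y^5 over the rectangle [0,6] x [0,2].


By Fubini's theorem, the double integral factors as a product of single integrals:
Step 1: integral_0^6 x^2 dx = [x^3/3] from 0 to 6
     = 6^3/3 = 72
Step 2: integral_0^2 y^5 dy = [y^6/6] from 0 to 2
     = 2^6/6 = 10.666667
Step 3: Double integral = 72 * 10.666667 = 768


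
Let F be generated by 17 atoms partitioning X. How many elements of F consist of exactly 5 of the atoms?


Each element of F is a union of some subset of the 17 atoms.
Elements that are unions of exactly 5 atoms correspond to 5-element subsets of the 17 atoms.
Count = C(17, 5) = 17! / (5! * 12!) = 6188.


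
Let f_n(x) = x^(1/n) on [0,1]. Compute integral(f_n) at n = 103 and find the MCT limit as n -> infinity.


At n = 103: f_103(x) = x^(1/103).
Step 1: integral(x^(1/103), 0, 1) = [x^(1/103+1) / (1/103+1)] from 0 to 1
     = 1 / (1/103 + 1) = 1 / ((103+1)/103) = 103/(103+1)
     = 103/104 = 0.990385
Step 2: As n -> infinity, f_n(x) = x^(1/n) -> 1 for x in (0,1], and f_n is increasing in n.
By MCT, lim_n integral(f_n) = integral(lim_n f_n) = integral(1, 0, 1) = 1.
Step 3: Verify convergence: 103/104 = 0.990385 -> 1


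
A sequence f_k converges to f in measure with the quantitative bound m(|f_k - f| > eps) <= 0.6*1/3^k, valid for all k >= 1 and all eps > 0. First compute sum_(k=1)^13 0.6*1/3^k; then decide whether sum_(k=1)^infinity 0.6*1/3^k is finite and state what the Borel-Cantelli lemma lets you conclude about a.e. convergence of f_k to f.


Step 1: List the terms 0.6*1/3^k for k = 1 to 13:
  k=1: 0.2
  k=2: 0.066667
  k=3: 0.022222
  k=4: 0.007407
  k=5: 0.002469
  k=6: 8.230453e-04
  k=7: 2.743484e-04
  k=8: 9.144947e-05
  k=9: 3.048316e-05
  k=10: 1.016105e-05
  k=11: 3.387018e-06
  k=12: 1.129006e-06
  k=13: 3.763353e-07
Step 2: Partial sum = 0.2 + 0.066667 + 0.022222 + 0.007407 + 0.002469 + 8.230453e-04 + 2.743484e-04 + 9.144947e-05 + 3.048316e-05 + 1.016105e-05 + 3.387018e-06 + 1.129006e-06 + 3.763353e-07
     = 0.3
Step 3: The full series sum_(k>=1) 0.6*1/3^k converges (geometric series with ratio 1/3 < 1; a constant multiple of a convergent series converges).
Step 4: Fix eps > 0. Since sum_k m(|f_k - f| > eps) < infinity, the Borel-Cantelli lemma gives
        m(limsup_k {|f_k - f| > eps}) = 0, i.e. for a.e. x, |f_k(x) - f(x)| <= eps for all large k.
        Applying this with eps = 1/j for j = 1, 2, ... and intersecting the countably many full-measure sets,
        for a.e. x we get limsup_k |f_k(x) - f(x)| <= 1/j for every j, hence f_k -> f almost everywhere.
Conclusion: series converges; Borel-Cantelli yields f_k -> f a.e.


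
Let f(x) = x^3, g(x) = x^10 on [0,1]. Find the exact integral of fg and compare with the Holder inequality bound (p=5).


Step 1: Exact integral of f*g = integral(x^13, 0, 1) = 1/14
     = 0.071429
Step 2: Holder bound with p=5, q=1.25:
  ||f||_p = (integral x^15 dx)^(1/5) = (1/16)^(1/5) = 0.574349
  ||g||_q = (integral x^12.5 dx)^(1/1.25) = (1/13.5)^(1/1.25) = 0.124662
Step 3: Holder bound = ||f||_p * ||g||_q = 0.574349 * 0.124662 = 0.071599
Verification: 0.071429 <= 0.071599 (Holder holds)


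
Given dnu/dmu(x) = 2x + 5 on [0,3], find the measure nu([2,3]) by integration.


nu(A) = integral_A (dnu/dmu) dmu = integral_2^3 (2x + 5) dx
Step 1: Antiderivative F(x) = (2/2)x^2 + 5x
Step 2: F(3) = (2/2)*3^2 + 5*3 = 9 + 15 = 24
Step 3: F(2) = (2/2)*2^2 + 5*2 = 4 + 10 = 14
Step 4: nu([2,3]) = F(3) - F(2) = 24 - 14 = 10


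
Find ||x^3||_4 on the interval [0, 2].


Step 1: ||f||_4 = (integral_0^2 |x^3|^4 dx)^(1/4)
     = (integral_0^2 x^12 dx)^(1/4)
Step 2: integral_0^2 x^12 dx = [x^13/(13)] from 0 to 2 = 2^13/13
     = 8192/13 = 630.153846
Step 3: ||f||_4 = (630.153846)^(1/4) = 5.010276
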